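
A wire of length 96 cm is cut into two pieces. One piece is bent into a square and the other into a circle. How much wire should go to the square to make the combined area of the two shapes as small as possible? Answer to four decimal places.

Let x be the length used for the square. Square side x/4; circle radius (96−x)/(2π).
A(x) = (x/4)² + π·((96−x)/(2π))² = x²/16 + (96−x)²/(4π) for 0 ≤ x ≤ 96. A'(x) = x/8 − (96−x)/(2π) = 0 gives x = 4·96/(π+4) ≈ 53.7695.
A'' = 1/8 + 1/(2π) > 0, so this gives the minimum combined area; x ≈ 53.7695 cm to the square.

53.7695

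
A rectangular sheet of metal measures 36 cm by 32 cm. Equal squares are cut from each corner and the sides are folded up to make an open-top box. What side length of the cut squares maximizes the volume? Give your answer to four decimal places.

5.6373

With cut size x, the volume is V(x) = x(36 − 2x)(32 − 2x) for 0 < x < 16.
V'(x) = 12x^2 − 272x + 1152. Setting V'(x) = 0 gives x ≈ 5.6373 (the root in (0, 16)).
V''(x) = 24x − 272 is negative there, so this is the maximum; V ≈ 2888.7995.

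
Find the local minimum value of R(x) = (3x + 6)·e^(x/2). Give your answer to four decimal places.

Differentiating with the product rule gives R'(x) = ((3/2)x + 6)·e^(x/2). Since e^(x/2) > 0, the only critical point is x = -4.
R''(-4) has the same sign as 3/2 > 0, so this is a local minimum.
R(-4) = (-6)·e^(-2) ≈ -0.8120.

-0.8120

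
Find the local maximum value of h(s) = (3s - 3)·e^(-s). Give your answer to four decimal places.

h'(s) = 3·e^(-s) + (3s - 3)·(-1)·e^(-s) = (-3s + 6)·e^(-s). Since e^(-s) > 0, the only critical point is s = 2.
h''(2) has the same sign as -3 < 0, so this is a local maximum.
h(2) = (3)·e^(-2) ≈ 0.4060.

0.4060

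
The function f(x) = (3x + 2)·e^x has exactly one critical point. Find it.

-5/3

Differentiating with the product rule gives f'(x) = (3x + 5)·e^x. Since e^x > 0, the only critical point is x = -5/3.
f''(-5/3) has the same sign as 3 > 0, so this is a local minimum.
f(-5/3) = (-3)·e^(-5/3) ≈ -0.5666.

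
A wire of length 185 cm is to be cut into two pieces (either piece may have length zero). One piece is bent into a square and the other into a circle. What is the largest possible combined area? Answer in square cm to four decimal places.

2723.5390

Let x be the length used for the square. Square side x/4; circle radius (185−x)/(2π).
A(x) = (x/4)² + π·((185−x)/(2π))² = x²/16 + (185−x)²/(4π) for 0 ≤ x ≤ 185. A'(x) = x/8 − (185−x)/(2π) = 0 gives x = 4·185/(π+4) ≈ 103.6183.
A'' > 0, so the interior critical point is a minimum; the maximum is at an endpoint. A(0) = 2723.5390 and A(185) = 2139.0625, so the largest area is 2723.5390.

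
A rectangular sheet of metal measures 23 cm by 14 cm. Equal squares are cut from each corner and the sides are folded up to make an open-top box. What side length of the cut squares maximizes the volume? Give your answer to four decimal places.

With cut size x, the volume is V(x) = x(23 − 2x)(14 − 2x) for 0 < x < 7.
V'(x) = 12x^2 − 148x + 322. Setting V'(x) = 0 gives x ≈ 2.8209 (the root in (0, 7)).
V''(x) = 24x − 148 is negative there, so this is the maximum; V ≈ 409.2655.

2.8209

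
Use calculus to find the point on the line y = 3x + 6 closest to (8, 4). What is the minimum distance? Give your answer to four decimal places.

Minimize D(x)^2 = (x - 8)^2 + (3x + 2)^2.
d/dx[D^2] = 2(x - 8) + 2·3·(3x + 2) = 0 ⇒ x = 1/5.
Then y = 33/5 and the distance is √(338/5) ≈ 8.2219.

8.2219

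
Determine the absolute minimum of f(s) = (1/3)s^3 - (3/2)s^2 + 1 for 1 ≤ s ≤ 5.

Differentiating, f'(s) = s^2 - 3s; whose only zero in [1, 5] is s = 3.
Candidates: f(1) = -1/6,  f(3) = -7/2,  f(5) = 31/6.
The minimum over the interval is -7/2, attained at s = 3.

-7/2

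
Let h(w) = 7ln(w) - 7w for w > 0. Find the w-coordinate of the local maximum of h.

1

h'(w) = 7/w − 7 = 0 gives w = 1.
h''(w) = -7/w², which is negative for w > 0, so this is a local maximum.
h(1) = 7·ln(1) - 7 ≈ -7.0000.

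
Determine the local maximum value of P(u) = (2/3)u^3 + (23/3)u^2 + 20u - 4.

Critical points: P'(u) = 2u^2 + (46/3)u + 20 vanishes at u = -6, -5/3.
Second-derivative test with P''(u) = 4u + 46/3: P''(-6) = -26/3 < 0 ⇒ local maximum; P''(-5/3) = 26/3 > 0 ⇒ local minimum.
The local maximum is P(-6) = 8.

8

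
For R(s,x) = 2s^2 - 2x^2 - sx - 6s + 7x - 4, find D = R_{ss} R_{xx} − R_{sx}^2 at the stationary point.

-17

∂R/∂s = 4s - x - 6 = 0 and ∂R/∂x = -s - 4x + 7 = 0, so (s, x) = (31/17, 22/17).
The Hessian has R_{ss} = 4, R_{xx} = -4, R_{sx} = -1, giving D = -17 < 0, so the point is a saddle point.
D = (4)·(-4) − (-1)^2 = -17.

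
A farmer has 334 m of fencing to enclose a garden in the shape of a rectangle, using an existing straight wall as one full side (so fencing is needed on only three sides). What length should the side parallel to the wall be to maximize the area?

Let the sides perpendicular to the wall have length x and the parallel side y, so 2x + y = 334 and the area is A = xy = x(334 − 2x).
A'(x) = 334 − 4x = 0 gives x = 167/2, and A''(x) = −4 < 0 confirms a maximum.
Then y = 334 − 2·167/2 = 167 and A = 27889/2.

167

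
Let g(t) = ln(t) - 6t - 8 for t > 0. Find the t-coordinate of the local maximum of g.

g'(t) = 1/t − 6 = 0 gives t = 1/6.
g''(t) = -1/t², which is negative for t > 0, so this is a local maximum.
g(1/6) = 1·ln(1/6) - 1 - 8 ≈ -10.7918.

1/6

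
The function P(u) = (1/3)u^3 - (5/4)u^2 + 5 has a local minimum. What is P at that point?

P'(u) = u^2 - (5/2)u = 0 at u = 0, 5/2.
P''(u) = 2u - 5/2. P''(0) = -5/2 < 0 ⇒ local maximum; P''(5/2) = 5/2 > 0 ⇒ local minimum.
So the local minimum value is P(5/2) = 115/48.

115/48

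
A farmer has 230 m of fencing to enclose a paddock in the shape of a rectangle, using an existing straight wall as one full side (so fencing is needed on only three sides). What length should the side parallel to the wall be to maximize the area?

115

Let the sides perpendicular to the wall have length x and the parallel side y, so 2x + y = 230 and the area is A = xy = x(230 − 2x).
A'(x) = 230 − 4x = 0 gives x = 115/2, and A''(x) = −4 < 0 confirms a maximum.
Then y = 230 − 2·115/2 = 115 and A = 13225/2.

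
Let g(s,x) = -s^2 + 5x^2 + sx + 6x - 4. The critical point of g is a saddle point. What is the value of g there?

-40/7

∂g/∂s = -2s + x = 0 and ∂g/∂x = s + 10x + 6 = 0, so (s, x) = (-2/7, -4/7).
The Hessian has g_{ss} = -2, g_{xx} = 10, g_{sx} = 1, giving D = -21 < 0, so the point is a saddle point.
g(-2/7, -4/7) = -40/7.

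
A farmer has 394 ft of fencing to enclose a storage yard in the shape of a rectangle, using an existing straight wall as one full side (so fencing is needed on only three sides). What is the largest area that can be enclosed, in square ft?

Let the sides perpendicular to the wall have length x and the parallel side y, so 2x + y = 394 and the area is A = xy = x(394 − 2x).
A'(x) = 394 − 4x = 0 gives x = 197/2, and A''(x) = −4 < 0 confirms a maximum.
Then y = 394 − 2·197/2 = 197 and A = 38809/2.

38809/2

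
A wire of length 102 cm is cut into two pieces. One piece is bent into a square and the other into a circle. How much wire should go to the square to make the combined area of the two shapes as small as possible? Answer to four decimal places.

Let x be the length used for the square. Square side x/4; circle radius (102−x)/(2π).
A(x) = (x/4)² + π·((102−x)/(2π))² = x²/16 + (102−x)²/(4π) for 0 ≤ x ≤ 102. A'(x) = x/8 − (102−x)/(2π) = 0 gives x = 4·102/(π+4) ≈ 57.1301.
A'' = 1/8 + 1/(2π) > 0, so this gives the minimum combined area; x ≈ 57.1301 cm to the square.

57.1301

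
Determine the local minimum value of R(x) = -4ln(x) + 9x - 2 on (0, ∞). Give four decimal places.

R'(x) = -4/x + 9 = 0 gives x = 4/9.
R''(x) = 4/x², which is positive for x > 0, so this is a local minimum.
R(4/9) = -4·ln(4/9) + 4 - 2 ≈ 5.2437.

5.2437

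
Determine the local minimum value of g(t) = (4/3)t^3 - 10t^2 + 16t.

-32/3

g'(t) = 4t^2 - 20t + 16. Setting g'(t) = 0 gives t ∈ {1, 4}.
g''(t) = 8t - 20. g''(1) = -12 < 0 ⇒ local maximum; g''(4) = 12 > 0 ⇒ local minimum.
The local minimum is g(4) = -32/3.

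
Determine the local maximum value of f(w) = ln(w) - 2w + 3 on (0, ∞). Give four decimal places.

f'(w) = 1/w − 2 = 0 gives w = 1/2.
f''(w) = -1/w², which is negative for w > 0, so this is a local maximum.
f(1/2) = 1·ln(1/2) - 1 + 3 ≈ 1.3069.

1.3069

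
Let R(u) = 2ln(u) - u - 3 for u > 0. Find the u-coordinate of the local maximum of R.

R'(u) = 2/u − 1 = 0 gives u = 2.
R''(u) = -2/u², which is negative for u > 0, so this is a local maximum.
R(2) = 2·ln(2) - 2 - 3 ≈ -3.6137.

2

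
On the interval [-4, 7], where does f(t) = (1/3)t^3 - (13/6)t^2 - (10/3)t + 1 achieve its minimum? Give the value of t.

Differentiating, f'(t) = t^2 - (13/3)t - 10/3; which vanishes at t = -2/3 and t = 5.
Compare values at every candidate in [-4, 7]: f(-4) = -125/3; f(-2/3) = 175/81; f(5) = -169/6; f(7) = -85/6.
So the minimum is f(-4) = -125/3.

-4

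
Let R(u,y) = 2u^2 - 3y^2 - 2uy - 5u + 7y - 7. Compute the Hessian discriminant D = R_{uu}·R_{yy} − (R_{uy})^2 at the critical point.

-28

∂R/∂u = 4u - 2y - 5 = 0 and ∂R/∂y = -2u - 6y + 7 = 0, so (u, y) = (11/7, 9/14).
The Hessian has R_{uu} = 4, R_{yy} = -6, R_{uy} = -2, giving D = -28 < 0, so the point is a saddle point.
D = (4)·(-6) − (-2)^2 = -28.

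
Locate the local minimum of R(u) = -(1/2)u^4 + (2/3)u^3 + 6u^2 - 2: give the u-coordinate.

Critical points: R'(u) = -2u^3 + 2u^2 + 12u vanishes at u = -2, 0, 3.
R''(u) = -6u^2 + 4u + 12. R''(-2) = -20 < 0 ⇒ local maximum; R''(0) = 12 > 0 ⇒ local minimum; R''(3) = -30 < 0 ⇒ local maximum.
So the local minimum value is R(0) = -2.

0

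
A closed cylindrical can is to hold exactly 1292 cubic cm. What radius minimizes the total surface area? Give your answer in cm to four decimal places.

With radius r and height h, πr²h = 1292 so h = 1292/(πr²), and S(r) = 2πr² + 2πrh = 2πr² + 2·1292/r.
S'(r) = 4πr − 2·1292/r² = 0 ⇒ r³ = 1292/(2π), so r ≈ 5.9024 and h = 2r ≈ 11.8048.
S''(r) = 4π + 4·1292/r³ > 0, so this is the minimum; S ≈ 656.6837.

5.9024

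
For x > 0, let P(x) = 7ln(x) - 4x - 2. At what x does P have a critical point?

P'(x) = 7/x − 4 = 0 gives x = 7/4.
P''(x) = -7/x², which is negative for x > 0, so this is a local maximum.
P(7/4) = 7·ln(7/4) - 7 - 2 ≈ -5.0827.

7/4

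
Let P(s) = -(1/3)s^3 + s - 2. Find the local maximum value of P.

-4/3

Critical points: P'(s) = -s^2 + 1 vanishes at s = -1, 1.
Since P''(s) = -2s, we get P''(-1) = 2 > 0 ⇒ local minimum; P''(1) = -2 < 0 ⇒ local maximum.
So the local maximum value is P(1) = -4/3.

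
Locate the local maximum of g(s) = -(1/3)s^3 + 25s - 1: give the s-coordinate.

5

g'(s) = -s^2 + 25 = 0 at s = -5, 5.
Second-derivative test with g''(s) = -2s: g''(-5) = 10 > 0 ⇒ local minimum; g''(5) = -10 < 0 ⇒ local maximum.
So the local maximum value is g(5) = 247/3.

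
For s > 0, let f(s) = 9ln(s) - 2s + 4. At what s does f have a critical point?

9/2

f'(s) = 9/s − 2 = 0 gives s = 9/2.
f''(s) = -9/s², which is negative for s > 0, so this is a local maximum.
f(9/2) = 9·ln(9/2) - 9 + 4 ≈ 8.5367.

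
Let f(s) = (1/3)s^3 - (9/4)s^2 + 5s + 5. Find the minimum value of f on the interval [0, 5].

f'(s) = s^2 - (9/2)s + 5, which vanishes at s = 2 and s = 5/2.
Evaluating at the critical points and endpoints: f(0) = 5, f(2) = 26/3, f(5/2) = 415/48, f(5) = 185/12.
Hence the absolute minimum is 5 at s = 0.

5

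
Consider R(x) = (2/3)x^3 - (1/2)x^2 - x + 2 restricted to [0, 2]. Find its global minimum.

7/6

R'(x) = 2x^2 - x - 1, whose only zero in [0, 2] is x = 1.
Evaluating at the critical points and endpoints: R(0) = 2, R(1) = 7/6, R(2) = 10/3.
So the minimum is R(1) = 7/6.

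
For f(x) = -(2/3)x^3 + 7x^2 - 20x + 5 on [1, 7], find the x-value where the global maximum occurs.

Differentiating, f'(x) = -2x^2 + 14x - 20; which vanishes at x = 2 and x = 5.
Compare values at every candidate in [1, 7]: f(1) = -26/3, f(2) = -37/3, f(5) = -10/3, f(7) = -62/3.
The maximum over the interval is -10/3, attained at x = 5.

5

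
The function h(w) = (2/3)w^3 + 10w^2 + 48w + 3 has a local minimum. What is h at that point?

h'(w) = 2w^2 + 20w + 48 = 0 at w = -6, -4.
h''(w) = 4w + 20. h''(-6) = -4 < 0 ⇒ local maximum; h''(-4) = 4 > 0 ⇒ local minimum.
So the local minimum value is h(-4) = -215/3.

-215/3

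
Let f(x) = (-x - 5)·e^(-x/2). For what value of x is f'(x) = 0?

By the product rule, f'(x) = ((1/2)x + 3/2)·e^(-x/2). Since e^(-x/2) > 0, the only critical point is x = -3.
f''(-3) has the same sign as 1/2 > 0, so this is a local minimum.
f(-3) = (-2)·e^(3/2) ≈ -8.9634.

-3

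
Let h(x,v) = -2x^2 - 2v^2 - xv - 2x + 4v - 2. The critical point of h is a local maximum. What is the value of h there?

6/5

∂h/∂x = -4x - v - 2 = 0 and ∂h/∂v = -x - 4v + 4 = 0, so (x, v) = (-4/5, 6/5).
The Hessian has h_{xx} = -4, h_{vv} = -4, h_{xv} = -1, giving D = 15 > 0 with h_{xx} < 0, so the point is a local maximum.
h(-4/5, 6/5) = 6/5.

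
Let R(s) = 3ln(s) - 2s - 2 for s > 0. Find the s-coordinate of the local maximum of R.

R'(s) = 3/s − 2 = 0 gives s = 3/2.
R''(s) = -3/s², which is negative for s > 0, so this is a local maximum.
R(3/2) = 3·ln(3/2) - 3 - 2 ≈ -3.7836.

3/2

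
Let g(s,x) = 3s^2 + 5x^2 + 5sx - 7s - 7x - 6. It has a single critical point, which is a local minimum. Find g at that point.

∂g/∂s = 6s + 5x - 7 = 0 and ∂g/∂x = 5s + 10x - 7 = 0, so (s, x) = (1, 1/5).
The Hessian has g_{ss} = 6, g_{xx} = 10, g_{sx} = 5, giving D = 35 > 0 with g_{ss} > 0, so the point is a local minimum.
g(1, 1/5) = -51/5.

-51/5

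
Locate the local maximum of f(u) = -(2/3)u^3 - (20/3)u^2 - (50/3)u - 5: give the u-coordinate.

Critical points: f'(u) = -2u^2 - (40/3)u - 50/3 vanishes at u = -5, -5/3.
Second-derivative test with f''(u) = -4u - 40/3: f''(-5) = 20/3 > 0 ⇒ local minimum; f''(-5/3) = -20/3 < 0 ⇒ local maximum.
So the local maximum value is f(-5/3) = 595/81.

-5/3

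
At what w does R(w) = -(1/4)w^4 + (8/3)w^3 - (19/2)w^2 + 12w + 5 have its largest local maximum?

1

R'(w) = -w^3 + 8w^2 - 19w + 12 = 0 at w = 1, 3, 4.
Second-derivative test with R''(w) = -3w^2 + 16w - 19: R''(1) = -6 < 0 ⇒ local maximum; R''(3) = 2 > 0 ⇒ local minimum; R''(4) = -3 < 0 ⇒ local maximum.
The largest local maximum is R(1) = 119/12.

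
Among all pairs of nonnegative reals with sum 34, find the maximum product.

289

With x + y = 34, the product is P(x) = x(34 − x).
P'(x) = 34 − 2x = 0 gives x = 17; P'' = −2 < 0, so this is the maximum.
P = 17·17 = 289.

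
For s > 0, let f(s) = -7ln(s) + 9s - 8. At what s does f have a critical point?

7/9

f'(s) = -7/s + 9 = 0 gives s = 7/9.
f''(s) = 7/s², which is positive for s > 0, so this is a local minimum.
f(7/9) = -7·ln(7/9) + 7 - 8 ≈ 0.7592.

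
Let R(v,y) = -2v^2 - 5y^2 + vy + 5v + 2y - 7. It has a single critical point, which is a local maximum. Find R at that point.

-10/3

∂R/∂v = -4v + y + 5 = 0 and ∂R/∂y = v - 10y + 2 = 0, so (v, y) = (4/3, 1/3).
The Hessian has R_{vv} = -4, R_{yy} = -10, R_{vy} = 1, giving D = 39 > 0 with R_{vv} < 0, so the point is a local maximum.
R(4/3, 1/3) = -10/3.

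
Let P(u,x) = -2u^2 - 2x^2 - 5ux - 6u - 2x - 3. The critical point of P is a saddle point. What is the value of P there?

∂P/∂u = -4u - 5x - 6 = 0 and ∂P/∂x = -5u - 4x - 2 = 0, so (u, x) = (14/9, -22/9).
The Hessian has P_{uu} = -4, P_{xx} = -4, P_{ux} = -5, giving D = -9 < 0, so the point is a saddle point.
P(14/9, -22/9) = -47/9.

-47/9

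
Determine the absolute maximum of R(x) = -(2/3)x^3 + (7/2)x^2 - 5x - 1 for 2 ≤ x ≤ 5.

The derivative is -2x^2 + 7x - 5, whose only zero in [2, 5] is x = 5/2.
Candidates: R(2) = -7/3, R(5/2) = -49/24, R(5) = -131/6.
The maximum over the interval is -49/24, attained at x = 5/2.

-49/24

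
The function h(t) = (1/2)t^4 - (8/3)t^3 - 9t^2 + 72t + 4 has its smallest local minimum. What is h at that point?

-361/2

h'(t) = 2t^3 - 8t^2 - 18t + 72. Setting h'(t) = 0 gives t ∈ {-3, 3, 4}.
h''(t) = 6t^2 - 16t - 18. h''(-3) = 84 > 0 ⇒ local minimum; h''(3) = -12 < 0 ⇒ local maximum; h''(4) = 14 > 0 ⇒ local minimum.
Thus h has its smallest local minimum at t = -3, with value -361/2.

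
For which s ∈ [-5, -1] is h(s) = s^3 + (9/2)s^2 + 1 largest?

The derivative is 3s^2 + 9s, whose only zero in [-5, -1] is s = -3.
Candidates: h(-5) = -23/2,  h(-3) = 29/2,  h(-1) = 9/2.
Hence the absolute maximum is 29/2 at s = -3.

-3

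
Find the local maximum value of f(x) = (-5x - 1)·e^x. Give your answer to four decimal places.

By the product rule, f'(x) = (-5x - 6)·e^x. Since e^x > 0, the only critical point is x = -6/5.
f''(-6/5) has the same sign as -5 < 0, so this is a local maximum.
f(-6/5) = (5)·e^(-6/5) ≈ 1.5060.

1.5060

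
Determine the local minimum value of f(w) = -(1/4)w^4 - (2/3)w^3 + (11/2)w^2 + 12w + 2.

-49/12

f'(w) = -w^3 - 2w^2 + 11w + 12 = 0 at w = -4, -1, 3.
f''(w) = -3w^2 - 4w + 11. f''(-4) = -21 < 0 ⇒ local maximum; f''(-1) = 12 > 0 ⇒ local minimum; f''(3) = -28 < 0 ⇒ local maximum.
So the local minimum value is f(-1) = -49/12.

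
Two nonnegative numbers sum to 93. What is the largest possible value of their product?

With x + y = 93, the product is P(x) = x(93 − x).
P'(x) = 93 − 2x = 0 gives x = 93/2; P'' = −2 < 0, so this is the maximum.
P = 93/2·93/2 = 8649/4.

8649/4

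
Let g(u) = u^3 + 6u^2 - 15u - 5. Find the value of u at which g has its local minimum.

Critical points: g'(u) = 3u^2 + 12u - 15 vanishes at u = -5, 1.
Since g''(u) = 6u + 12, we get g''(-5) = -18 < 0 ⇒ local maximum; g''(1) = 18 > 0 ⇒ local minimum.
Thus g has its local minimum at u = 1, with value -13.

1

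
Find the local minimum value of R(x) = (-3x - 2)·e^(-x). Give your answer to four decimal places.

-2.1496

By the product rule, R'(x) = (3x - 1)·e^(-x). Since e^(-x) > 0, the only critical point is x = 1/3.
R''(1/3) has the same sign as 3 > 0, so this is a local minimum.
R(1/3) = (-3)·e^(-1/3) ≈ -2.1496.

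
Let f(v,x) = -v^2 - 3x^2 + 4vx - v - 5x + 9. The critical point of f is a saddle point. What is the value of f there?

∂f/∂v = -2v + 4x - 1 = 0 and ∂f/∂x = 4v - 6x - 5 = 0, so (v, x) = (13/2, 7/2).
The Hessian has f_{vv} = -2, f_{xx} = -6, f_{vx} = 4, giving D = -4 < 0, so the point is a saddle point.
f(13/2, 7/2) = -3.

-3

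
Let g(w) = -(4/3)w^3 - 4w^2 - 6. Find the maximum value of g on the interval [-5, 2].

182/3

The derivative is -4w^2 - 8w, which vanishes at w = -2 and w = 0.
Compare values at every candidate in [-5, 2]: g(-5) = 182/3; g(-2) = -34/3; g(0) = -6; g(2) = -98/3.
Hence the absolute maximum is 182/3 at w = -5.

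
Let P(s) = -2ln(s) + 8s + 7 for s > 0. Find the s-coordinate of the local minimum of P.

P'(s) = -2/s + 8 = 0 gives s = 1/4.
P''(s) = 2/s², which is positive for s > 0, so this is a local minimum.
P(1/4) = -2·ln(1/4) + 2 + 7 ≈ 11.7726.

1/4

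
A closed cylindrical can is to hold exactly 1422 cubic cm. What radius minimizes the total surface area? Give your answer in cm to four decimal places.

6.0941

With radius r and height h, πr²h = 1422 so h = 1422/(πr²), and S(r) = 2πr² + 2πrh = 2πr² + 2·1422/r.
S'(r) = 4πr − 2·1422/r² = 0 ⇒ r³ = 1422/(2π), so r ≈ 6.0941 and h = 2r ≈ 12.1881.
S''(r) = 4π + 4·1422/r³ > 0, so this is the minimum; S ≈ 700.0262.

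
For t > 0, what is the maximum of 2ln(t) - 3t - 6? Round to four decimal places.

-8.8109

f'(t) = 2/t − 3 = 0 gives t = 2/3.
f''(t) = -2/t², which is negative for t > 0, so this is a local maximum.
f(2/3) = 2·ln(2/3) - 2 - 6 ≈ -8.8109.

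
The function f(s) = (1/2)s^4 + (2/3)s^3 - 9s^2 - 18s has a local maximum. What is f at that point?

f'(s) = 2s^3 + 2s^2 - 18s - 18 = 0 at s = -3, -1, 3.
Second-derivative test with f''(s) = 6s^2 + 4s - 18: f''(-3) = 24 > 0 ⇒ local minimum; f''(-1) = -16 < 0 ⇒ local maximum; f''(3) = 48 > 0 ⇒ local minimum.
So the local maximum value is f(-1) = 53/6.

53/6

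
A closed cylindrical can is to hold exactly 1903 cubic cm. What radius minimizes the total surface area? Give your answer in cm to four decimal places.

6.7156

With radius r and height h, πr²h = 1903 so h = 1903/(πr²), and S(r) = 2πr² + 2πrh = 2πr² + 2·1903/r.
S'(r) = 4πr − 2·1903/r² = 0 ⇒ r³ = 1903/(2π), so r ≈ 6.7156 and h = 2r ≈ 13.4312.
S''(r) = 4π + 4·1903/r³ > 0, so this is the minimum; S ≈ 850.1073.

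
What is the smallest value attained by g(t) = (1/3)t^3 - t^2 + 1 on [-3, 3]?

The derivative is t^2 - 2t, which vanishes at t = 0 and t = 2.
Compare values at every candidate in [-3, 3]: g(-3) = -17,  g(0) = 1,  g(2) = -1/3,  g(3) = 1.
Hence the absolute minimum is -17 at t = -3.

-17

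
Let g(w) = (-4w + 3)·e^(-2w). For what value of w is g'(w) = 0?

5/4

By the product rule, g'(w) = (8w - 10)·e^(-2w). Since e^(-2w) > 0, the only critical point is w = 5/4.
g''(5/4) has the same sign as 8 > 0, so this is a local minimum.
g(5/4) = (-2)·e^(-5/2) ≈ -0.1642.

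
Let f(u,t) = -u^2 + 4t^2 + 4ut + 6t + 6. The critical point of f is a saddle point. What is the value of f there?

∂f/∂u = -2u + 4t = 0 and ∂f/∂t = 4u + 8t + 6 = 0, so (u, t) = (-3/4, -3/8).
The Hessian has f_{uu} = -2, f_{tt} = 8, f_{ut} = 4, giving D = -32 < 0, so the point is a saddle point.
f(-3/4, -3/8) = 39/8.

39/8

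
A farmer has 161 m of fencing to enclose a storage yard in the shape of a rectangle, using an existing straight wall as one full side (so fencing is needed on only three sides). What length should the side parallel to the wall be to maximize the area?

Let the sides perpendicular to the wall have length x and the parallel side y, so 2x + y = 161 and the area is A = xy = x(161 − 2x).
A'(x) = 161 − 4x = 0 gives x = 161/4, and A''(x) = −4 < 0 confirms a maximum.
Then y = 161 − 2·161/4 = 161/2 and A = 25921/8.

161/2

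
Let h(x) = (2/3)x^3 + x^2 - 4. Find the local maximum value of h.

-11/3

h'(x) = 2x^2 + 2x. Setting h'(x) = 0 gives x ∈ {-1, 0}.
h''(x) = 4x + 2. h''(-1) = -2 < 0 ⇒ local maximum; h''(0) = 2 > 0 ⇒ local minimum.
The local maximum is h(-1) = -11/3.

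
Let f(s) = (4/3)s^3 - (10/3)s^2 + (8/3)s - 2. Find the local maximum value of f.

f'(s) = 4s^2 - (20/3)s + 8/3 = 0 at s = 2/3, 1.
Second-derivative test with f''(s) = 8s - 20/3: f''(2/3) = -4/3 < 0 ⇒ local maximum; f''(1) = 4/3 > 0 ⇒ local minimum.
Thus f has its local maximum at s = 2/3, with value -106/81.

-106/81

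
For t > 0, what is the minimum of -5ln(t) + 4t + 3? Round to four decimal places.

6.8843

g'(t) = -5/t + 4 = 0 gives t = 5/4.
g''(t) = 5/t², which is positive for t > 0, so this is a local minimum.
g(5/4) = -5·ln(5/4) + 5 + 3 ≈ 6.8843.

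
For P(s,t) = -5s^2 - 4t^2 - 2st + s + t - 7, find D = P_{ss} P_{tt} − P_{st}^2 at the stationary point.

∂P/∂s = -10s - 2t + 1 = 0 and ∂P/∂t = -2s - 8t + 1 = 0, so (s, t) = (3/38, 2/19).
The Hessian has P_{ss} = -10, P_{tt} = -8, P_{st} = -2, giving D = 76 > 0 with P_{ss} < 0, so the point is a local maximum.
D = (-10)·(-8) − (-2)^2 = 76.

76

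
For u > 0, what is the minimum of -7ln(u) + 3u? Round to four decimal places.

P'(u) = -7/u + 3 = 0 gives u = 7/3.
P''(u) = 7/u², which is positive for u > 0, so this is a local minimum.
P(7/3) = -7·ln(7/3) + 7 ≈ 1.0689.

1.0689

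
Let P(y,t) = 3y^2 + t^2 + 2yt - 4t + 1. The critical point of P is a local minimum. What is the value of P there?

-5

∂P/∂y = 6y + 2t = 0 and ∂P/∂t = 2y + 2t - 4 = 0, so (y, t) = (-1, 3).
The Hessian has P_{yy} = 6, P_{tt} = 2, P_{yt} = 2, giving D = 8 > 0 with P_{yy} > 0, so the point is a local minimum.
P(-1, 3) = -5.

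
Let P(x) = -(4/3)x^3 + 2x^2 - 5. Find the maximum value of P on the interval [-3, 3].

P'(x) = -4x^2 + 4x, which vanishes at x = 0 and x = 1.
Evaluating at the critical points and endpoints: P(-3) = 49, P(0) = -5, P(1) = -13/3, P(3) = -23.
Hence the absolute maximum is 49 at x = -3.

49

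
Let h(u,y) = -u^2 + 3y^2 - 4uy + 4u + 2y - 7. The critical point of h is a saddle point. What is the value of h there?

∂h/∂u = -2u - 4y + 4 = 0 and ∂h/∂y = -4u + 6y + 2 = 0, so (u, y) = (8/7, 3/7).
The Hessian has h_{uu} = -2, h_{yy} = 6, h_{uy} = -4, giving D = -28 < 0, so the point is a saddle point.
h(8/7, 3/7) = -30/7.

-30/7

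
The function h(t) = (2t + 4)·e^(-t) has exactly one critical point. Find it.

h'(t) = 2·e^(-t) + (2t + 4)·(-1)·e^(-t) = (-2t - 2)·e^(-t). Since e^(-t) > 0, the only critical point is t = -1.
h''(-1) has the same sign as -2 < 0, so this is a local maximum.
h(-1) = (2)·e^(1) ≈ 5.4366.

-1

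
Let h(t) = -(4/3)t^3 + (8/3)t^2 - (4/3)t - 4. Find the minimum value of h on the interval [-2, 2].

-20/3

Differentiating, h'(t) = -4t^2 + (16/3)t - 4/3; which vanishes at t = 1/3 and t = 1.
Evaluating at the critical points and endpoints: h(-2) = 20, h(1/3) = -340/81, h(1) = -4, h(2) = -20/3.
Hence the absolute minimum is -20/3 at t = 2.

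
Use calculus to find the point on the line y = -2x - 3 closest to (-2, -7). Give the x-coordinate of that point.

6/5

Minimize D(x)^2 = (x + 2)^2 + (-2x + 4)^2.
d/dx[D^2] = 2(x + 2) + 2·(-2)·(-2x + 4) = 0 ⇒ x = 6/5.
Then y = -27/5 and the distance is √(64/5) ≈ 3.5777.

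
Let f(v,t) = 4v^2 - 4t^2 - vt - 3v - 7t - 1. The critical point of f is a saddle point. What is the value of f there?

116/65

∂f/∂v = 8v - t - 3 = 0 and ∂f/∂t = -v - 8t - 7 = 0, so (v, t) = (17/65, -59/65).
The Hessian has f_{vv} = 8, f_{tt} = -8, f_{vt} = -1, giving D = -65 < 0, so the point is a saddle point.
f(17/65, -59/65) = 116/65.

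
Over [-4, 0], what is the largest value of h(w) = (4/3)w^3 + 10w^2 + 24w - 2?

-2

Differentiating, h'(w) = 4w^2 + 20w + 24; which vanishes at w = -3 and w = -2.
Candidates: h(-4) = -70/3; h(-3) = -20; h(-2) = -62/3; h(0) = -2.
So the maximum is h(0) = -2.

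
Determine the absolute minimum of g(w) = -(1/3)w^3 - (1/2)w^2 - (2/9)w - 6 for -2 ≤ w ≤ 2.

The derivative is -w^2 - w - 2/9, which vanishes at w = -2/3 and w = -1/3.
Candidates: g(-2) = -44/9; g(-2/3) = -484/81; g(-1/3) = -967/162; g(2) = -100/9.
The minimum over the interval is -100/9, attained at w = 2.

-100/9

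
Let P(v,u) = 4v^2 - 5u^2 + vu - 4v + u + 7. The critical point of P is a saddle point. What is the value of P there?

55/9

∂P/∂v = 8v + u - 4 = 0 and ∂P/∂u = v - 10u + 1 = 0, so (v, u) = (13/27, 4/27).
The Hessian has P_{vv} = 8, P_{uu} = -10, P_{vu} = 1, giving D = -81 < 0, so the point is a saddle point.
P(13/27, 4/27) = 55/9.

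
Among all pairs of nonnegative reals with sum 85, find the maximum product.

With x + y = 85, the product is P(x) = x(85 − x).
P'(x) = 85 − 2x = 0 gives x = 85/2; P'' = −2 < 0, so this is the maximum.
P = 85/2·85/2 = 7225/4.

7225/4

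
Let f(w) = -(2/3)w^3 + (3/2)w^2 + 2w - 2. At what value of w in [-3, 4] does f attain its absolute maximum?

-3

f'(w) = -2w^2 + 3w + 2, which vanishes at w = -1/2 and w = 2.
Evaluating at the critical points and endpoints: f(-3) = 47/2; f(-1/2) = -61/24; f(2) = 8/3; f(4) = -38/3.
The maximum over the interval is 47/2, attained at w = -3.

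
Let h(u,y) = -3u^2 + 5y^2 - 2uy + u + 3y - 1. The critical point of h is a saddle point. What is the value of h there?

-5/4

∂h/∂u = -6u - 2y + 1 = 0 and ∂h/∂y = -2u + 10y + 3 = 0, so (u, y) = (1/4, -1/4).
The Hessian has h_{uu} = -6, h_{yy} = 10, h_{uy} = -2, giving D = -64 < 0, so the point is a saddle point.
h(1/4, -1/4) = -5/4.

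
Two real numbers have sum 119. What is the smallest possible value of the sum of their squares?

14161/2

With a + b = 119, a^2 + b^2 = a^2 + (119 − a)^2.
The derivative 2a − 2(119 − a) = 4a − 238 vanishes at a = 119/2; second derivative 4 > 0, a minimum.
The minimum is 2·(119/2)^2 = 14161/2.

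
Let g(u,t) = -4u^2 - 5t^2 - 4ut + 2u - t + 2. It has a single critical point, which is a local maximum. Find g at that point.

5/2

∂g/∂u = -8u - 4t + 2 = 0 and ∂g/∂t = -4u - 10t - 1 = 0, so (u, t) = (3/8, -1/4).
The Hessian has g_{uu} = -8, g_{tt} = -10, g_{ut} = -4, giving D = 64 > 0 with g_{uu} < 0, so the point is a local maximum.
g(3/8, -1/4) = 5/2.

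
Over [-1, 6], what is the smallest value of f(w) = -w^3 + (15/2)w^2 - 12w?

The derivative is -3w^2 + 15w - 12, which vanishes at w = 1 and w = 4.
Candidates: f(-1) = 41/2; f(1) = -11/2; f(4) = 8; f(6) = -18.
So the minimum is f(6) = -18.

-18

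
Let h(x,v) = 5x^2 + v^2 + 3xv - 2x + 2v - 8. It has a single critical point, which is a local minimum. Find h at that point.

∂h/∂x = 10x + 3v - 2 = 0 and ∂h/∂v = 3x + 2v + 2 = 0, so (x, v) = (10/11, -26/11).
The Hessian has h_{xx} = 10, h_{vv} = 2, h_{xv} = 3, giving D = 11 > 0 with h_{xx} > 0, so the point is a local minimum.
h(10/11, -26/11) = -124/11.

-124/11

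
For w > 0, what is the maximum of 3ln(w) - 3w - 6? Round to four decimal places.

h'(w) = 3/w − 3 = 0 gives w = 1.
h''(w) = -3/w², which is negative for w > 0, so this is a local maximum.
h(1) = 3·ln(1) - 3 - 6 ≈ -9.0000.

-9.0000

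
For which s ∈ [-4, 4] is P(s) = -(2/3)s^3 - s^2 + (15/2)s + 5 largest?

3/2

P'(s) = -2s^2 - 2s + 15/2, which vanishes at s = -5/2 and s = 3/2.
Evaluating at the critical points and endpoints: P(-4) = 5/3,  P(-5/2) = -115/12,  P(3/2) = 47/4,  P(4) = -71/3.
So the maximum is P(3/2) = 47/4.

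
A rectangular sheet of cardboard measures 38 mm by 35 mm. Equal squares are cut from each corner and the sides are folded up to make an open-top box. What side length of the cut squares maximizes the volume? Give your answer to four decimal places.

With cut size x, the volume is V(x) = x(38 − 2x)(35 − 2x) for 0 < x < 17.5.
V'(x) = 12x^2 − 292x + 1330. Setting V'(x) = 0 gives x ≈ 6.0679 (the root in (0, 17.5)).
V''(x) = 24x − 292 is negative there, so this is the maximum; V ≈ 3588.3391.

6.0679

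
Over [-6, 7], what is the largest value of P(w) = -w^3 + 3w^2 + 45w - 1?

174

Differentiating, P'(w) = -3w^2 + 6w + 45; which vanishes at w = -3 and w = 5.
Evaluating at the critical points and endpoints: P(-6) = 53; P(-3) = -82; P(5) = 174; P(7) = 118.
The maximum over the interval is 174, attained at w = 5.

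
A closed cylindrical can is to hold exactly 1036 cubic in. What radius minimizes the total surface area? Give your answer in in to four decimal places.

With radius r and height h, πr²h = 1036 so h = 1036/(πr²), and S(r) = 2πr² + 2πrh = 2πr² + 2·1036/r.
S'(r) = 4πr − 2·1036/r² = 0 ⇒ r³ = 1036/(2π), so r ≈ 5.4835 and h = 2r ≈ 10.9671.
S''(r) = 4π + 4·1036/r³ > 0, so this is the minimum; S ≈ 566.7885.

5.4835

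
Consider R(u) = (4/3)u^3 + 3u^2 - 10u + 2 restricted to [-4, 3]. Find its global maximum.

35

R'(u) = 4u^2 + 6u - 10, which vanishes at u = -5/2 and u = 1.
Compare values at every candidate in [-4, 3]: R(-4) = 14/3; R(-5/2) = 299/12; R(1) = -11/3; R(3) = 35.
Hence the absolute maximum is 35 at u = 3.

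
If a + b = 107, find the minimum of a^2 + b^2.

With a + b = 107, a^2 + b^2 = a^2 + (107 − a)^2.
The derivative 2a − 2(107 − a) = 4a − 214 vanishes at a = 107/2; second derivative 4 > 0, a minimum.
The minimum is 2·(107/2)^2 = 11449/2.

11449/2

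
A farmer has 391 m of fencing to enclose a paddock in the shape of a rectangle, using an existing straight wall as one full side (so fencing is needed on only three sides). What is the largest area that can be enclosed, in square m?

152881/8

Let the sides perpendicular to the wall have length x and the parallel side y, so 2x + y = 391 and the area is A = xy = x(391 − 2x).
A'(x) = 391 − 4x = 0 gives x = 391/4, and A''(x) = −4 < 0 confirms a maximum.
Then y = 391 − 2·391/4 = 391/2 and A = 152881/8.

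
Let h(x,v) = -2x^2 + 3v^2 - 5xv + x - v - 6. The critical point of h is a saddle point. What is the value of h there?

-298/49

∂h/∂x = -4x - 5v + 1 = 0 and ∂h/∂v = -5x + 6v - 1 = 0, so (x, v) = (1/49, 9/49).
The Hessian has h_{xx} = -4, h_{vv} = 6, h_{xv} = -5, giving D = -49 < 0, so the point is a saddle point.
h(1/49, 9/49) = -298/49.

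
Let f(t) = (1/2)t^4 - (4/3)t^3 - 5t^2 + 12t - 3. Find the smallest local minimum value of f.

-85/3

f'(t) = 2t^3 - 4t^2 - 10t + 12. Setting f'(t) = 0 gives t ∈ {-2, 1, 3}.
Since f''(t) = 6t^2 - 8t - 10, we get f''(-2) = 30 > 0 ⇒ local minimum; f''(1) = -12 < 0 ⇒ local maximum; f''(3) = 20 > 0 ⇒ local minimum.
Thus f has its smallest local minimum at t = -2, with value -85/3.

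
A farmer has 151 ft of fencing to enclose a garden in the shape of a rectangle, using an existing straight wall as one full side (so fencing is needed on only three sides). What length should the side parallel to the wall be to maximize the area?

151/2

Let the sides perpendicular to the wall have length x and the parallel side y, so 2x + y = 151 and the area is A = xy = x(151 − 2x).
A'(x) = 151 − 4x = 0 gives x = 151/4, and A''(x) = −4 < 0 confirms a maximum.
Then y = 151 − 2·151/4 = 151/2 and A = 22801/8.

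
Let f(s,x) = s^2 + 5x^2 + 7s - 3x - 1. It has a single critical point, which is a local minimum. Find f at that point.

-137/10

∂f/∂s = 2s + 7 = 0 and ∂f/∂x = 10x - 3 = 0, so (s, x) = (-7/2, 3/10).
The Hessian has f_{ss} = 2, f_{xx} = 10, f_{sx} = 0, giving D = 20 > 0 with f_{ss} > 0, so the point is a local minimum.
f(-7/2, 3/10) = -137/10.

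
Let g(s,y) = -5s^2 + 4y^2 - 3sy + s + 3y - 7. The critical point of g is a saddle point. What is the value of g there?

-655/89

∂g/∂s = -10s - 3y + 1 = 0 and ∂g/∂y = -3s + 8y + 3 = 0, so (s, y) = (17/89, -27/89).
The Hessian has g_{ss} = -10, g_{yy} = 8, g_{sy} = -3, giving D = -89 < 0, so the point is a saddle point.
g(17/89, -27/89) = -655/89.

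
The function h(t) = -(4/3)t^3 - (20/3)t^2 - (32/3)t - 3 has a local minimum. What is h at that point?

h'(t) = -4t^2 - (40/3)t - 32/3. Setting h'(t) = 0 gives t ∈ {-2, -4/3}.
Second-derivative test with h''(t) = -8t - 40/3: h''(-2) = 8/3 > 0 ⇒ local minimum; h''(-4/3) = -8/3 < 0 ⇒ local maximum.
So the local minimum value is h(-2) = 7/3.

7/3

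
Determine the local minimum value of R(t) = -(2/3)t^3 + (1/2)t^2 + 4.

4

Critical points: R'(t) = -2t^2 + t vanishes at t = 0, 1/2.
Since R''(t) = -4t + 1, we get R''(0) = 1 > 0 ⇒ local minimum; R''(1/2) = -1 < 0 ⇒ local maximum.
Thus R has its local minimum at t = 0, with value 4.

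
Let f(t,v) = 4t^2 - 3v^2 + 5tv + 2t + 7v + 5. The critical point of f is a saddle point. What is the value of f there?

479/73

∂f/∂t = 8t + 5v + 2 = 0 and ∂f/∂v = 5t - 6v + 7 = 0, so (t, v) = (-47/73, 46/73).
The Hessian has f_{tt} = 8, f_{vv} = -6, f_{tv} = 5, giving D = -73 < 0, so the point is a saddle point.
f(-47/73, 46/73) = 479/73.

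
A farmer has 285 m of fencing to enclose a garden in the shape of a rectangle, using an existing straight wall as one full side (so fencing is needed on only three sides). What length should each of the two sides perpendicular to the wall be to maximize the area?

285/4

Let the sides perpendicular to the wall have length x and the parallel side y, so 2x + y = 285 and the area is A = xy = x(285 − 2x).
A'(x) = 285 − 4x = 0 gives x = 285/4, and A''(x) = −4 < 0 confirms a maximum.
Then y = 285 − 2·285/4 = 285/2 and A = 81225/8.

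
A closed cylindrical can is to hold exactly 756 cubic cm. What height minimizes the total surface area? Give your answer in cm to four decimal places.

9.8736

With radius r and height h, πr²h = 756 so h = 756/(πr²), and S(r) = 2πr² + 2πrh = 2πr² + 2·756/r.
S'(r) = 4πr − 2·756/r² = 0 ⇒ r³ = 756/(2π), so r ≈ 4.9368 and h = 2r ≈ 9.8736.
S''(r) = 4π + 4·756/r³ > 0, so this is the minimum; S ≈ 459.4050.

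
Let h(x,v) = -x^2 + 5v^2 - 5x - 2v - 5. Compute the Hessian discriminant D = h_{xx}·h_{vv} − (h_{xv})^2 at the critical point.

-20

∂h/∂x = -2x - 5 = 0 and ∂h/∂v = 10v - 2 = 0, so (x, v) = (-5/2, 1/5).
The Hessian has h_{xx} = -2, h_{vv} = 10, h_{xv} = 0, giving D = -20 < 0, so the point is a saddle point.
D = (-2)·(10) − (0)^2 = -20.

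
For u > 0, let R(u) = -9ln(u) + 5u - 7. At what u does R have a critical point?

R'(u) = -9/u + 5 = 0 gives u = 9/5.
R''(u) = 9/u², which is positive for u > 0, so this is a local minimum.
R(9/5) = -9·ln(9/5) + 9 - 7 ≈ -3.2901.

9/5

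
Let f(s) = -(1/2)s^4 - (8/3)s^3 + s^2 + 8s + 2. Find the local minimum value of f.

f'(s) = -2s^3 - 8s^2 + 2s + 8. Setting f'(s) = 0 gives s ∈ {-4, -1, 1}.
Since f''(s) = -6s^2 - 16s + 2, we get f''(-4) = -30 < 0 ⇒ local maximum; f''(-1) = 12 > 0 ⇒ local minimum; f''(1) = -20 < 0 ⇒ local maximum.
So the local minimum value is f(-1) = -17/6.

-17/6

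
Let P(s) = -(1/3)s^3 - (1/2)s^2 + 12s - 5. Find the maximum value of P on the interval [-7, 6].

Differentiating, P'(s) = -s^2 - s + 12; which vanishes at s = -4 and s = 3.
Candidates: P(-7) = 5/6, P(-4) = -119/3, P(3) = 35/2, P(6) = -23.
The maximum over the interval is 35/2, attained at s = 3.

35/2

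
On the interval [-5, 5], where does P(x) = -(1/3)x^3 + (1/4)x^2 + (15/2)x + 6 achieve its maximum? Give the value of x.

P'(x) = -x^2 + (1/2)x + 15/2, which vanishes at x = -5/2 and x = 3.
Candidates: P(-5) = 197/12; P(-5/2) = -287/48; P(3) = 87/4; P(5) = 97/12.
So the maximum is P(3) = 87/4.

3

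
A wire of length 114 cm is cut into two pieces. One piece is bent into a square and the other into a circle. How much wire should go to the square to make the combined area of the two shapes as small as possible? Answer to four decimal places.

Let x be the length used for the square. Square side x/4; circle radius (114−x)/(2π).
A(x) = (x/4)² + π·((114−x)/(2π))² = x²/16 + (114−x)²/(4π) for 0 ≤ x ≤ 114. A'(x) = x/8 − (114−x)/(2π) = 0 gives x = 4·114/(π+4) ≈ 63.8513.
A'' = 1/8 + 1/(2π) > 0, so this gives the minimum combined area; x ≈ 63.8513 cm to the square.

63.8513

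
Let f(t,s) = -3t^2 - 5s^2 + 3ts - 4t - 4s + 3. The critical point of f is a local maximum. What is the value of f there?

∂f/∂t = -6t + 3s - 4 = 0 and ∂f/∂s = 3t - 10s - 4 = 0, so (t, s) = (-52/51, -12/17).
The Hessian has f_{tt} = -6, f_{ss} = -10, f_{ts} = 3, giving D = 51 > 0 with f_{tt} < 0, so the point is a local maximum.
f(-52/51, -12/17) = 329/51.

329/51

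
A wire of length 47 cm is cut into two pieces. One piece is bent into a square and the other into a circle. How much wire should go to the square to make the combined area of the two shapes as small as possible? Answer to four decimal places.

26.3247

Let x be the length used for the square. Square side x/4; circle radius (47−x)/(2π).
A(x) = (x/4)² + π·((47−x)/(2π))² = x²/16 + (47−x)²/(4π) for 0 ≤ x ≤ 47. A'(x) = x/8 − (47−x)/(2π) = 0 gives x = 4·47/(π+4) ≈ 26.3247.
A'' = 1/8 + 1/(2π) > 0, so this gives the minimum combined area; x ≈ 26.3247 cm to the square.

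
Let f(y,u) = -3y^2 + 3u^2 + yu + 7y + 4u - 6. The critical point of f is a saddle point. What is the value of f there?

-151/37

∂f/∂y = -6y + u + 7 = 0 and ∂f/∂u = y + 6u + 4 = 0, so (y, u) = (38/37, -31/37).
The Hessian has f_{yy} = -6, f_{uu} = 6, f_{yu} = 1, giving D = -37 < 0, so the point is a saddle point.
f(38/37, -31/37) = -151/37.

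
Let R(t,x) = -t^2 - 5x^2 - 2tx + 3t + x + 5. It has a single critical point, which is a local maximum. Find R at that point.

∂R/∂t = -2t - 2x + 3 = 0 and ∂R/∂x = -2t - 10x + 1 = 0, so (t, x) = (7/4, -1/4).
The Hessian has R_{tt} = -2, R_{xx} = -10, R_{tx} = -2, giving D = 16 > 0 with R_{tt} < 0, so the point is a local maximum.
R(7/4, -1/4) = 15/2.

15/2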